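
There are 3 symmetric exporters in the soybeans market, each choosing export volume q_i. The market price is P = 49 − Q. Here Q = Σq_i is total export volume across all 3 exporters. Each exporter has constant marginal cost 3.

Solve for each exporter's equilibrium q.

A representative exporter's profit is π_i = q_i(49 − Q) − 3q_i, with Q = q_i + Σ_{j≠i} q_j.
First-order condition: 46 − 2q_i − Σ_{j≠i} q_j = 0.
In a symmetric equilibrium every exporter chooses the same q, so Σ_{j≠i} q_j = 2q. The condition becomes 46 − 4q = 0, giving q = 46/4 = 11.5.

11.5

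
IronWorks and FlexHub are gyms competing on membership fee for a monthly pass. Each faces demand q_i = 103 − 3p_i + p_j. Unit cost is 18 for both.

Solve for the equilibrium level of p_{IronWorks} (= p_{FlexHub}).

31.4

IronWorks's profit: π = (p_{IronWorks} − 18)(103 − 3p_{IronWorks} + p_{FlexHub}).
∂π/∂p_{IronWorks} = 157 − 6p_{IronWorks} + p_{FlexHub} = 0 ⇒ p_{IronWorks} = 157/6 + (1/6)p_{FlexHub}.
Setting p_{IronWorks} = p_{FlexHub} in the reaction function: p_{IronWorks} = 157/6 + (1/6)p_{IronWorks}, so p_{IronWorks} = (157/6) / (5/6) = 31.4.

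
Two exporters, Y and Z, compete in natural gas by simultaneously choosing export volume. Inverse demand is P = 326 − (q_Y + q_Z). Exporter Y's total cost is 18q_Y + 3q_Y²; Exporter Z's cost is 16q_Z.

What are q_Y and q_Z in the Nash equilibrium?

Exporter Y's profit: π = q_Y(326 − (q_Y + q_Z)) − 18q_Y − 3q_Y².
∂π/∂q_Y = 308 − 8q_Y − q_Z = 0, so q_Y = 38.5 − 0.125q_Z.
For Z: ∂π/∂q_Z = 310 − 2q_Z − q_Y = 0 ⇒ q_Z = 155 − 0.5q_Y.
Solving the two reaction functions simultaneously: (1 − (−0.125)(−0.5))q_Y = 38.5 − 0.125·155, so 0.9375q_Y = 19.125 and q_Y = 20.4.
Then q_Z = 155 − 0.5·20.4 = 144.8.

20.4, 144.8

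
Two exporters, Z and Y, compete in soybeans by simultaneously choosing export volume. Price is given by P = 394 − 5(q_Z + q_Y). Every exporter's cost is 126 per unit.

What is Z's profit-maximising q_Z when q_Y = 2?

25.8

Exporter Z's profit: π = q_Z(394 − 5(q_Z + q_Y)) − 126q_Z.
∂π/∂q_Z = 268 − 10q_Z − 5q_Y = 0, so q_Z = 26.8 − 0.5q_Y.
At q_Y = 2: q_Z = 26.8 − 0.5·2 = 25.8.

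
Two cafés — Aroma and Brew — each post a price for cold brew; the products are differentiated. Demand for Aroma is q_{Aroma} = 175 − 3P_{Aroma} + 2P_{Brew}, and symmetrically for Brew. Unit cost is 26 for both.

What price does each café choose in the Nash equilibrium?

63.25

Aroma's profit: π = (P_{Aroma} − 26)(175 − 3P_{Aroma} + 2P_{Brew}).
∂π/∂P_{Aroma} = 253 − 6P_{Aroma} + 2P_{Brew} = 0 ⇒ P_{Aroma} = 253/6 + (1/3)P_{Brew}.
Setting P_{Aroma} = P_{Brew} in the reaction function: P_{Aroma} = 253/6 + (1/3)P_{Aroma}, so P_{Aroma} = (253/6) / (2/3) = 63.25.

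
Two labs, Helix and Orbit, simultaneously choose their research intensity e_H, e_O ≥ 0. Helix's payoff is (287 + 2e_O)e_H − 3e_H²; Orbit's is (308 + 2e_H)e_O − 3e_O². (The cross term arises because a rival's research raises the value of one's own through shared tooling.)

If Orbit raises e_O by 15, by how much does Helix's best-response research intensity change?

Expanding Helix's payoff: 287e_H + 2e_Oe_H − 3e_H².
∂π/∂e_H = 287 + 2e_O − 6e_H = 0, so e_H = 287/6 + (1/3)e_O.
The reaction-function slope is 1/3, so a 15-unit rise in e_O moves e_H by 1/3 × 15 = 5. Helix's best response rises — the actions are strategic complements.

5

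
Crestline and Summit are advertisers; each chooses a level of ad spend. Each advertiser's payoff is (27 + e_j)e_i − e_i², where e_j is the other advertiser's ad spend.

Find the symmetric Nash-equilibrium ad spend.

27

Crestline's payoff is (27 + e_S)e_C − e_C².
∂π/∂e_C = 27 + e_S − 2e_C = 0, so e_C = 13.5 + 0.5e_S.
By symmetry e_S = e_C; substituting into the reaction function, 0.5e_C = 13.5 and e_C = 27.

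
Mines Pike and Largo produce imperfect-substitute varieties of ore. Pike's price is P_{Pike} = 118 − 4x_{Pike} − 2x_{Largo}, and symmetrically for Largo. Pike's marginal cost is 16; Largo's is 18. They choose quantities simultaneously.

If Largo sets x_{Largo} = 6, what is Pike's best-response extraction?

Mine Pike's profit: π = x_{Pike}(118 − 4x_{Pike} − 2x_{Largo}) − 16x_{Pike}.
∂π/∂x_{Pike} = 102 − 8x_{Pike} − 2x_{Largo} = 0 ⇒ x_{Pike} = 12.75 − 0.25x_{Largo}.
At x_{Largo} = 6: x_{Pike} = 12.75 − 0.25·6 = 11.25.

11.25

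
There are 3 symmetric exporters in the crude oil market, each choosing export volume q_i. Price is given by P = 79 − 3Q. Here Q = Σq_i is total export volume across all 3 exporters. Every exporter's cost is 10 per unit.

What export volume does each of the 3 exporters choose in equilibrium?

5.75

A representative exporter's profit is π_i = q_i(79 − 3Q) − 10q_i, with Q = q_i + Σ_{j≠i} q_j.
First-order condition: 69 − 6q_i − 3Σ_{j≠i} q_j = 0.
In a symmetric equilibrium every exporter chooses the same q, so Σ_{j≠i} q_j = 2q. The condition becomes 69 − 12q = 0, giving q = 69/12 = 5.75.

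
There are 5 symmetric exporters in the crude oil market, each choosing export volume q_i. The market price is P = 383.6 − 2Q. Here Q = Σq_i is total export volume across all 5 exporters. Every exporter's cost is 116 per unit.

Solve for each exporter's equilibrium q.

22.3

A representative exporter's profit is π_i = q_i(383.6 − 2Q) − 116q_i, with Q = q_i + Σ_{j≠i} q_j.
First-order condition: 267.6 − 4q_i − 2Σ_{j≠i} q_j = 0.
In a symmetric equilibrium every exporter chooses the same q, so Σ_{j≠i} q_j = 4q. The condition becomes 267.6 − 12q = 0, giving q = 267.6/12 = 22.3.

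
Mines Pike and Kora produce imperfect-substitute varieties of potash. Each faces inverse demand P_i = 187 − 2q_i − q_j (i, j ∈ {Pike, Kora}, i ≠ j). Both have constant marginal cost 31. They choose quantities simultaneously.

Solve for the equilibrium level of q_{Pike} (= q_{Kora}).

31.2

Mine Pike's profit: π = q_{Pike}(187 − 2q_{Pike} − q_{Kora}) − 31q_{Pike}.
∂π/∂q_{Pike} = 156 − 4q_{Pike} − q_{Kora} = 0 ⇒ q_{Pike} = 39 − 0.25q_{Kora}.
Setting q_{Pike} = q_{Kora} in the reaction function: q_{Pike} = 39 − 0.25q_{Pike}, so q_{Pike} = 39 / 1.25 = 31.2.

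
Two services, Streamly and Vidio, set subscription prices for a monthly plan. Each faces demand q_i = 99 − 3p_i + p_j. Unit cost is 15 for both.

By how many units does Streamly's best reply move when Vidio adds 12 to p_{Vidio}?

Streamly's profit: π = (p_{Streamly} − 15)(99 − 3p_{Streamly} + p_{Vidio}).
∂π/∂p_{Streamly} = 144 − 6p_{Streamly} + p_{Vidio} = 0 ⇒ p_{Streamly} = 24 + (1/6)p_{Vidio}.
The reaction-function slope is 1/6, so a 12-unit rise in p_{Vidio} moves p_{Streamly} by 1/6 × 12 = 2. Streamly's best response rises — the actions are strategic complements.

2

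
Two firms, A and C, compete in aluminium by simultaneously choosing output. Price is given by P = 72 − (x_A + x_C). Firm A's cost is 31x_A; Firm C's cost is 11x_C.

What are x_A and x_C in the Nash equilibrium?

Firm A's profit: π = x_A(72 − (x_A + x_C)) − 31x_A.
∂π/∂x_A = 41 − 2x_A − x_C = 0, so x_A = 20.5 − 0.5x_C.
By the same steps for C: x_C = 30.5 − 0.5x_A.
Plugging x_C into A's best response: x_A = 20.5 − 0.5(30.5 − 0.5x_A) ⇒ 0.75x_A = 5.25, so x_A = 7.
Then x_C = 30.5 − 0.5·7 = 27.

7, 27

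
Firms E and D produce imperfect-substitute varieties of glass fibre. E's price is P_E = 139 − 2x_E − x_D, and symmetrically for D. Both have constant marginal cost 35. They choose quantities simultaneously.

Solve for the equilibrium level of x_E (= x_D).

Firm E's profit: π = x_E(139 − 2x_E − x_D) − 35x_E.
∂π/∂x_E = 104 − 4x_E − x_D = 0 ⇒ x_E = 26 − 0.25x_D.
The game is symmetric, so in equilibrium x_D = x_E: the reaction function gives 1.25x_E = 26, hence x_E = 20.8.

20.8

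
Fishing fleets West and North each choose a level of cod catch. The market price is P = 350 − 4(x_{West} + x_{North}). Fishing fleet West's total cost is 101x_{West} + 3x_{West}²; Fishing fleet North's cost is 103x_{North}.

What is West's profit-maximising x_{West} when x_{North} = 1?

Fishing fleet West's profit: π = x_{West}(350 − 4(x_{West} + x_{North})) − 101x_{West} − 3x_{West}².
∂π/∂x_{West} = 249 − 14x_{West} − 4x_{North} = 0, so x_{West} = 249/14 − (2/7)x_{North}.
At x_{North} = 1: x_{West} = 249/14 − (2/7)·1 = 17.5.

17.5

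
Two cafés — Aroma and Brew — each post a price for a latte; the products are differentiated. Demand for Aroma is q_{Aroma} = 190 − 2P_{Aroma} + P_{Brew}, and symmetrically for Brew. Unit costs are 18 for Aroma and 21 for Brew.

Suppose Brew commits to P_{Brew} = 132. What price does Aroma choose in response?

Aroma's profit: π = (P_{Aroma} − 18)(190 − 2P_{Aroma} + P_{Brew}).
∂π/∂P_{Aroma} = 226 − 4P_{Aroma} + P_{Brew} = 0 ⇒ P_{Aroma} = 56.5 + 0.25P_{Brew}.
At P_{Brew} = 132: P_{Aroma} = 56.5 + 0.25·132 = 89.5.

89.5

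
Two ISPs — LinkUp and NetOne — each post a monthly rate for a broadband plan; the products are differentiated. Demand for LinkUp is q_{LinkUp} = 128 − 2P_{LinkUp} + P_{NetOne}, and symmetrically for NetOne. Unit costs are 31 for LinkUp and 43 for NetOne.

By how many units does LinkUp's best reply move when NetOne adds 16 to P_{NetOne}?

LinkUp's profit: π = (P_{LinkUp} − 31)(128 − 2P_{LinkUp} + P_{NetOne}).
∂π/∂P_{LinkUp} = 190 − 4P_{LinkUp} + P_{NetOne} = 0 ⇒ P_{LinkUp} = 47.5 + 0.25P_{NetOne}.
The reaction-function slope is 0.25, so a 16-unit rise in P_{NetOne} moves P_{LinkUp} by 0.25 × 16 = 4. LinkUp's best response rises — the actions are strategic complements.

4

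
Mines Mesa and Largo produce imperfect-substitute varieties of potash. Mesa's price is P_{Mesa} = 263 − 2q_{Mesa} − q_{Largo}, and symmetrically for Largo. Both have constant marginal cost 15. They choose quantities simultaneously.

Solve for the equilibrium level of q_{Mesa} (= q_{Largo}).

Mine Mesa's profit: π = q_{Mesa}(263 − 2q_{Mesa} − q_{Largo}) − 15q_{Mesa}.
∂π/∂q_{Mesa} = 248 − 4q_{Mesa} − q_{Largo} = 0 ⇒ q_{Mesa} = 62 − 0.25q_{Largo}.
By symmetry q_{Largo} = q_{Mesa}; substituting into the reaction function, 1.25q_{Mesa} = 62 and q_{Mesa} = 49.6.

49.6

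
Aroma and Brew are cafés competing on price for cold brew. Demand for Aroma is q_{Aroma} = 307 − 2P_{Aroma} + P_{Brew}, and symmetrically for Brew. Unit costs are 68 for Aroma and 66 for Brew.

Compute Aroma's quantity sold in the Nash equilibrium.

Aroma's profit: π = (P_{Aroma} − 68)(307 − 2P_{Aroma} + P_{Brew}).
∂π/∂P_{Aroma} = 443 − 4P_{Aroma} + P_{Brew} = 0 ⇒ P_{Aroma} = 110.75 + 0.25P_{Brew}.
Similarly P_{Brew} = 109.75 + 0.25P_{Aroma}.
Substituting the second reaction function into the first: P_{Aroma} = 110.75 + 0.25(109.75 + 0.25P_{Aroma}), which gives 0.9375P_{Aroma} = 138.1875 ⇒ P_{Aroma} = 147.4.
Then P_{Brew} = 109.75 + 0.25·147.4 = 146.6.
q_{Aroma} = 307 − 2·147.4 + 146.6 = 158.8.

158.8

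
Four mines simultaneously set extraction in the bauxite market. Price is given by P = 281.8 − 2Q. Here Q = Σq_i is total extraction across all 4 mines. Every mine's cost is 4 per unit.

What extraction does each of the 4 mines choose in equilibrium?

27.78

A representative mine's profit is π_i = q_i(281.8 − 2Q) − 4q_i, with Q = q_i + Σ_{j≠i} q_j.
First-order condition: 277.8 − 4q_i − 2Σ_{j≠i} q_j = 0.
In a symmetric equilibrium every mine chooses the same q, so Σ_{j≠i} q_j = 3q. The condition becomes 277.8 − 10q = 0, giving q = 277.8/10 = 27.78.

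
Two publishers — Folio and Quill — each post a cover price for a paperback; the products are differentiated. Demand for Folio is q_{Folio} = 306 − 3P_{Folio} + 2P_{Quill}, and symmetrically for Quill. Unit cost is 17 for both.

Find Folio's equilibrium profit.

Folio's profit: π = (P_{Folio} − 17)(306 − 3P_{Folio} + 2P_{Quill}).
∂π/∂P_{Folio} = 357 − 6P_{Folio} + 2P_{Quill} = 0 ⇒ P_{Folio} = 59.5 + (1/3)P_{Quill}.
By symmetry P_{Quill} = P_{Folio}; substituting into the reaction function, (2/3)P_{Folio} = 59.5 and P_{Folio} = 89.25.
q_{Folio} = 306 − 3·89.25 + 2·89.25 = 216.75.
Profit = (89.25 − 17)·216.75 = 15660.1875.

15660.1875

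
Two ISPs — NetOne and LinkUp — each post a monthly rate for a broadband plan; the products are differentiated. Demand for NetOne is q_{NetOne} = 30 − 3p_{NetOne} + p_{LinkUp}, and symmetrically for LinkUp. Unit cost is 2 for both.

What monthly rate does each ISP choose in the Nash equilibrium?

NetOne's profit: π = (p_{NetOne} − 2)(30 − 3p_{NetOne} + p_{LinkUp}).
∂π/∂p_{NetOne} = 36 − 6p_{NetOne} + p_{LinkUp} = 0 ⇒ p_{NetOne} = 6 + (1/6)p_{LinkUp}.
Setting p_{NetOne} = p_{LinkUp} in the reaction function: p_{NetOne} = 6 + (1/6)p_{NetOne}, so p_{NetOne} = 6 / (5/6) = 7.2.

7.2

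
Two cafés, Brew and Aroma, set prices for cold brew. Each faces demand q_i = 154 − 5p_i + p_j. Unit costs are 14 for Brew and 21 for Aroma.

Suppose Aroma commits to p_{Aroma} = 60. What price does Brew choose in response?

Brew's profit: π = (p_{Brew} − 14)(154 − 5p_{Brew} + p_{Aroma}).
∂π/∂p_{Brew} = 224 − 10p_{Brew} + p_{Aroma} = 0 ⇒ p_{Brew} = 22.4 + 0.1p_{Aroma}.
At p_{Aroma} = 60: p_{Brew} = 22.4 + 0.1·60 = 28.4.

28.4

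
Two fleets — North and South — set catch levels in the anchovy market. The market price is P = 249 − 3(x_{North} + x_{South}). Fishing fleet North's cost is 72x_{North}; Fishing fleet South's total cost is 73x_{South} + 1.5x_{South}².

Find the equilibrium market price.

Fishing fleet North's profit: π = x_{North}(249 − 3(x_{North} + x_{South})) − 72x_{North}.
∂π/∂x_{North} = 177 − 6x_{North} − 3x_{South} = 0, so x_{North} = 29.5 − 0.5x_{South}.
For South: ∂π/∂x_{South} = 176 − 9x_{South} − 3x_{North} = 0 ⇒ x_{South} = 176/9 − (1/3)x_{North}.
Plugging x_{South} into North's best response: x_{North} = 29.5 − 0.5(176/9 − (1/3)x_{North}) ⇒ (5/6)x_{North} = 355/18, so x_{North} = 71/3.
Then x_{South} = 176/9 − (1/3)·(71/3) = 35/3.
Equilibrium price: P = 249 − 3·(106/3) = 143.

143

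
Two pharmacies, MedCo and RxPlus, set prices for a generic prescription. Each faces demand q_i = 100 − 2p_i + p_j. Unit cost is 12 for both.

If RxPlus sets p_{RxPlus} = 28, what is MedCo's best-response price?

38

MedCo's profit: π = (p_{MedCo} − 12)(100 − 2p_{MedCo} + p_{RxPlus}).
∂π/∂p_{MedCo} = 124 − 4p_{MedCo} + p_{RxPlus} = 0 ⇒ p_{MedCo} = 31 + 0.25p_{RxPlus}.
At p_{RxPlus} = 28: p_{MedCo} = 31 + 0.25·28 = 38.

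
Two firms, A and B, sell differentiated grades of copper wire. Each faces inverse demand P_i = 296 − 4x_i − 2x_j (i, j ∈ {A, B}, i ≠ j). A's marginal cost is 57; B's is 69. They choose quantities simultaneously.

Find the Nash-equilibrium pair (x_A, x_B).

24.3, 22.3

Firm A's profit: π = x_A(296 − 4x_A − 2x_B) − 57x_A.
∂π/∂x_A = 239 − 8x_A − 2x_B = 0 ⇒ x_A = 29.875 − 0.25x_B.
Similarly x_B = 28.375 − 0.25x_A.
Solving the two reaction functions simultaneously: (1 − (−0.25)(−0.25))x_A = 29.875 − 0.25·28.375, so 0.9375x_A = 729/32 and x_A = 24.3.
Then x_B = 28.375 − 0.25·24.3 = 22.3.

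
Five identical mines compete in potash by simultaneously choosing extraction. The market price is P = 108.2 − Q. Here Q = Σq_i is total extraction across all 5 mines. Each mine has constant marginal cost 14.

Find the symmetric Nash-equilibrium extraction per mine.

A representative mine's profit is π_i = q_i(108.2 − Q) − 14q_i, with Q = q_i + Σ_{j≠i} q_j.
First-order condition: 94.2 − 2q_i − Σ_{j≠i} q_j = 0.
In a symmetric equilibrium every mine chooses the same q, so Σ_{j≠i} q_j = 4q. The condition becomes 94.2 − 6q = 0, giving q = 94.2/6 = 15.7.

15.7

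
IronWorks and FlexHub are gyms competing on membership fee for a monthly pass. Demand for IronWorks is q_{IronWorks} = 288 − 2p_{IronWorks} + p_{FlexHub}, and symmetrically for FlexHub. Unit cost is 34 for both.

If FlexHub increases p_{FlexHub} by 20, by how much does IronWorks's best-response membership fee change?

IronWorks's profit: π = (p_{IronWorks} − 34)(288 − 2p_{IronWorks} + p_{FlexHub}).
∂π/∂p_{IronWorks} = 356 − 4p_{IronWorks} + p_{FlexHub} = 0 ⇒ p_{IronWorks} = 89 + 0.25p_{FlexHub}.
The reaction-function slope is 0.25, so a 20-unit rise in p_{FlexHub} moves p_{IronWorks} by 0.25 × 20 = 5. IronWorks's best response rises — the actions are strategic complements.

5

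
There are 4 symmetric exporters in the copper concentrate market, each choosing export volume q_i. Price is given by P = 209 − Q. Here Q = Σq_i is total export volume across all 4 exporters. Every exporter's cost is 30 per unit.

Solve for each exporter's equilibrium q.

A representative exporter's profit is π_i = q_i(209 − Q) − 30q_i, with Q = q_i + Σ_{j≠i} q_j.
First-order condition: 179 − 2q_i − Σ_{j≠i} q_j = 0.
Imposing symmetry (q_j = q for all j) turns Σ_{j≠i} q_j into 3q, so 179 = 5q and q = 35.8.

35.8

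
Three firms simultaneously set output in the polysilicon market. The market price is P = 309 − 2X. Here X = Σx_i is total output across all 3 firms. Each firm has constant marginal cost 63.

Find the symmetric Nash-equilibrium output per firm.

30.75

A representative firm's profit is π_i = x_i(309 − 2X) − 63x_i, with X = x_i + Σ_{j≠i} x_j.
First-order condition: 246 − 4x_i − 2Σ_{j≠i} x_j = 0.
With identical firms, set every x_j = x: then 246 − 4x − 4x = 0, i.e. x = 246/8 = 30.75.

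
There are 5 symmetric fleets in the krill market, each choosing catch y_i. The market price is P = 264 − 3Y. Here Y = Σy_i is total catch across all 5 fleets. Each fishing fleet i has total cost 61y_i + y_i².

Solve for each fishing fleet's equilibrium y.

A representative fishing fleet's profit is π_i = y_i(264 − 3Y) − 61y_i − y_i², with Y = y_i + Σ_{j≠i} y_j.
First-order condition: 203 − 8y_i − 3Σ_{j≠i} y_j = 0.
With identical fishing fleets, set every y_j = y: then 203 − 8y − 12y = 0, i.e. y = 203/20 = 10.15.

10.15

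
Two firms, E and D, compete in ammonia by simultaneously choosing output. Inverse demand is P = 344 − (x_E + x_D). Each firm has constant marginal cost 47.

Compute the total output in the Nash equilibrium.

Firm E's profit: π = x_E(344 − (x_E + x_D)) − 47x_E.
∂π/∂x_E = 297 − 2x_E − x_D = 0, so x_E = 148.5 − 0.5x_D.
Setting x_E = x_D in the reaction function: x_E = 148.5 − 0.5x_E, so x_E = 148.5 / 1.5 = 99.
Total output: 99 + 99 = 198.

198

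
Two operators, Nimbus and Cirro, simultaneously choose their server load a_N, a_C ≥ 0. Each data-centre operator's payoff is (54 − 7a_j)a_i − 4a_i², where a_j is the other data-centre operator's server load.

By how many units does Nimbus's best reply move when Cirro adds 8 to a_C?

-7

Nimbus's payoff is (54 − 7a_C)a_N − 4a_N².
∂π/∂a_N = 54 − 7a_C − 8a_N = 0, so a_N = 6.75 − 0.875a_C.
The reaction-function slope is −0.875, so an 8-unit rise in a_C moves a_N by −0.875 × 8 = −7. Nimbus's best response falls — the actions are strategic substitutes.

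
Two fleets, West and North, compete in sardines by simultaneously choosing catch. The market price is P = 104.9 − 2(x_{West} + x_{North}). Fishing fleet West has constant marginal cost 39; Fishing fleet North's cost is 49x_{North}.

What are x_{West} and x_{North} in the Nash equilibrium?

Fishing fleet West's profit: π = x_{West}(104.9 − 2(x_{West} + x_{North})) − 39x_{West}.
∂π/∂x_{West} = 65.9 − 4x_{West} − 2x_{North} = 0, so x_{West} = 16.475 − 0.5x_{North}.
By the same steps for North: x_{North} = 13.975 − 0.5x_{West}.
Substituting the second reaction function into the first: x_{West} = 16.475 − 0.5(13.975 − 0.5x_{West}), which gives 0.75x_{West} = 9.4875 ⇒ x_{West} = 12.65.
Then x_{North} = 13.975 − 0.5·12.65 = 7.65.

12.65, 7.65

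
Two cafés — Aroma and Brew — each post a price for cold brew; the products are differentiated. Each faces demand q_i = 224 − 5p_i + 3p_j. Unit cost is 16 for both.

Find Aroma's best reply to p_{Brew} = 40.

42.4

Aroma's profit: π = (p_{Aroma} − 16)(224 − 5p_{Aroma} + 3p_{Brew}).
∂π/∂p_{Aroma} = 304 − 10p_{Aroma} + 3p_{Brew} = 0 ⇒ p_{Aroma} = 30.4 + 0.3p_{Brew}.
At p_{Brew} = 40: p_{Aroma} = 30.4 + 0.3·40 = 42.4.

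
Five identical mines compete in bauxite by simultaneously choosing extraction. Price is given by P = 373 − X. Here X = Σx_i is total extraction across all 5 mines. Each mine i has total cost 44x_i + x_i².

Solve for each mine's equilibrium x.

41.125

A representative mine's profit is π_i = x_i(373 − X) − 44x_i − x_i², with X = x_i + Σ_{j≠i} x_j.
First-order condition: 329 − 4x_i − Σ_{j≠i} x_j = 0.
With identical mines, set every x_j = x: then 329 − 4x − 4x = 0, i.e. x = 329/8 = 41.125.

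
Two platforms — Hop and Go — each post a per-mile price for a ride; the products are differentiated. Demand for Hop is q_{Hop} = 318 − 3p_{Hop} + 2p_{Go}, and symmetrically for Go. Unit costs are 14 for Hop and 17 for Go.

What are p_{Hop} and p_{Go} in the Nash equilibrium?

90.5625, 91.6875

Hop's profit: π = (p_{Hop} − 14)(318 − 3p_{Hop} + 2p_{Go}).
∂π/∂p_{Hop} = 360 − 6p_{Hop} + 2p_{Go} = 0 ⇒ p_{Hop} = 60 + (1/3)p_{Go}.
Similarly p_{Go} = 61.5 + (1/3)p_{Hop}.
Plugging p_{Go} into Hop's best response: p_{Hop} = 60 + (1/3)(61.5 + (1/3)p_{Hop}) ⇒ (8/9)p_{Hop} = 80.5, so p_{Hop} = 90.5625.
Then p_{Go} = 61.5 + (1/3)·90.5625 = 91.6875.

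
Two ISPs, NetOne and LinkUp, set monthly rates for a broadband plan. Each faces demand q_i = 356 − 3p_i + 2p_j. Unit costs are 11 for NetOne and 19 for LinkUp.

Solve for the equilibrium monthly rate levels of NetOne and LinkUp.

98.75, 101.75

NetOne's profit: π = (p_{NetOne} − 11)(356 − 3p_{NetOne} + 2p_{LinkUp}).
∂π/∂p_{NetOne} = 389 − 6p_{NetOne} + 2p_{LinkUp} = 0 ⇒ p_{NetOne} = 389/6 + (1/3)p_{LinkUp}.
Similarly p_{LinkUp} = 413/6 + (1/3)p_{NetOne}.
Plugging p_{LinkUp} into NetOne's best response: p_{NetOne} = 389/6 + (1/3)(413/6 + (1/3)p_{NetOne}) ⇒ (8/9)p_{NetOne} = 790/9, so p_{NetOne} = 98.75.
Then p_{LinkUp} = 413/6 + (1/3)·98.75 = 101.75.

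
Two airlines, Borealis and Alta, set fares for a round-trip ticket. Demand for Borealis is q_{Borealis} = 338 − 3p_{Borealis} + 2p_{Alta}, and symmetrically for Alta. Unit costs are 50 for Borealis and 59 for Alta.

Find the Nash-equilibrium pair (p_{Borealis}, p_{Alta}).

123.6875, 127.0625

Borealis's profit: π = (p_{Borealis} − 50)(338 − 3p_{Borealis} + 2p_{Alta}).
∂π/∂p_{Borealis} = 488 − 6p_{Borealis} + 2p_{Alta} = 0 ⇒ p_{Borealis} = 244/3 + (1/3)p_{Alta}.
Similarly p_{Alta} = 515/6 + (1/3)p_{Borealis}.
Solving the two reaction functions simultaneously: (1 − (1/3)(1/3))p_{Borealis} = 244/3 + (1/3)·(515/6), so (8/9)p_{Borealis} = 1979/18 and p_{Borealis} = 123.6875.
Then p_{Alta} = 515/6 + (1/3)·123.6875 = 127.0625.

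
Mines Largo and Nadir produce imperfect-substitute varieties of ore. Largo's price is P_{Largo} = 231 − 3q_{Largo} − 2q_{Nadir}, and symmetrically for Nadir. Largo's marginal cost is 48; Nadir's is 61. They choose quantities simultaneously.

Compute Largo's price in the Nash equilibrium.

Mine Largo's profit: π = q_{Largo}(231 − 3q_{Largo} − 2q_{Nadir}) − 48q_{Largo}.
∂π/∂q_{Largo} = 183 − 6q_{Largo} − 2q_{Nadir} = 0 ⇒ q_{Largo} = 30.5 − (1/3)q_{Nadir}.
Similarly q_{Nadir} = 85/3 − (1/3)q_{Largo}.
Substituting the second reaction function into the first: q_{Largo} = 30.5 − (1/3)(85/3 − (1/3)q_{Largo}), which gives (8/9)q_{Largo} = 379/18 ⇒ q_{Largo} = 23.6875.
Then q_{Nadir} = 85/3 − (1/3)·23.6875 = 20.4375.
P_{Largo} = 231 − 3·23.6875 − 2·20.4375 = 119.0625.

119.0625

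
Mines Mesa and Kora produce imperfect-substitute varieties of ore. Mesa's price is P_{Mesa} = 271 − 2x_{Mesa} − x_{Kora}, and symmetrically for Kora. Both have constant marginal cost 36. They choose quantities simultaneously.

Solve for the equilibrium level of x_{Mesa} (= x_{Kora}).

47

Mine Mesa's profit: π = x_{Mesa}(271 − 2x_{Mesa} − x_{Kora}) − 36x_{Mesa}.
∂π/∂x_{Mesa} = 235 − 4x_{Mesa} − x_{Kora} = 0 ⇒ x_{Mesa} = 58.75 − 0.25x_{Kora}.
By symmetry x_{Kora} = x_{Mesa}; substituting into the reaction function, 1.25x_{Mesa} = 58.75 and x_{Mesa} = 47.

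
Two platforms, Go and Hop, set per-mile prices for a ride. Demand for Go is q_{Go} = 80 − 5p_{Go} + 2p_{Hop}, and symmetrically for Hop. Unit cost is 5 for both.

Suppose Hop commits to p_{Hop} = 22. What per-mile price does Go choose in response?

14.9

Go's profit: π = (p_{Go} − 5)(80 − 5p_{Go} + 2p_{Hop}).
∂π/∂p_{Go} = 105 − 10p_{Go} + 2p_{Hop} = 0 ⇒ p_{Go} = 10.5 + 0.2p_{Hop}.
At p_{Hop} = 22: p_{Go} = 10.5 + 0.2·22 = 14.9.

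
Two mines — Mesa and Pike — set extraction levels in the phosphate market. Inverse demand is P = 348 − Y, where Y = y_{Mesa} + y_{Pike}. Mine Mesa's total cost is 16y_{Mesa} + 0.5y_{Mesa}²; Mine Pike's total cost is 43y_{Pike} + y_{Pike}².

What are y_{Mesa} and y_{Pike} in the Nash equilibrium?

93, 53

Mine Mesa's profit: π = y_{Mesa}(348 − (y_{Mesa} + y_{Pike})) − 16y_{Mesa} − 0.5y_{Mesa}².
∂π/∂y_{Mesa} = 332 − 3y_{Mesa} − y_{Pike} = 0, so y_{Mesa} = 332/3 − (1/3)y_{Pike}.
For Pike: ∂π/∂y_{Pike} = 305 − 4y_{Pike} − y_{Mesa} = 0 ⇒ y_{Pike} = 76.25 − 0.25y_{Mesa}.
Plugging y_{Pike} into Mesa's best response: y_{Mesa} = 332/3 − (1/3)(76.25 − 0.25y_{Mesa}) ⇒ (11/12)y_{Mesa} = 85.25, so y_{Mesa} = 93.
Then y_{Pike} = 76.25 − 0.25·93 = 53.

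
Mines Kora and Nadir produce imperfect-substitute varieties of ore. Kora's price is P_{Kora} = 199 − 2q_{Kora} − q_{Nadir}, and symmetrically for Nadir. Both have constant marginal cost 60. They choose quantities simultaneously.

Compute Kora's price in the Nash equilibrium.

Mine Kora's profit: π = q_{Kora}(199 − 2q_{Kora} − q_{Nadir}) − 60q_{Kora}.
∂π/∂q_{Kora} = 139 − 4q_{Kora} − q_{Nadir} = 0 ⇒ q_{Kora} = 34.75 − 0.25q_{Nadir}.
The game is symmetric, so in equilibrium q_{Nadir} = q_{Kora}: the reaction function gives 1.25q_{Kora} = 34.75, hence q_{Kora} = 27.8.
P_{Kora} = 199 − 2·27.8 − 27.8 = 115.6.

115.6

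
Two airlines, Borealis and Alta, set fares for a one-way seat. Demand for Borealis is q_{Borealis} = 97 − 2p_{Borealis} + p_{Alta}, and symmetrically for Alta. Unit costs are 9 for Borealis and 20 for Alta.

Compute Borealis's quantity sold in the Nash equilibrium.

Borealis's profit: π = (p_{Borealis} − 9)(97 − 2p_{Borealis} + p_{Alta}).
∂π/∂p_{Borealis} = 115 − 4p_{Borealis} + p_{Alta} = 0 ⇒ p_{Borealis} = 28.75 + 0.25p_{Alta}.
Similarly p_{Alta} = 34.25 + 0.25p_{Borealis}.
Solving the two reaction functions simultaneously: (1 − (0.25)(0.25))p_{Borealis} = 28.75 + 0.25·34.25, so 0.9375p_{Borealis} = 37.3125 and p_{Borealis} = 39.8.
Then p_{Alta} = 34.25 + 0.25·39.8 = 44.2.
q_{Borealis} = 97 − 2·39.8 + 44.2 = 61.6.

61.6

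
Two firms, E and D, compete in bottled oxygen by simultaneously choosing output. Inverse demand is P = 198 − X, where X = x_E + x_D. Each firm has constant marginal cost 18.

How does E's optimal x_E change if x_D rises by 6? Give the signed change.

Firm E's profit: π = x_E(198 − (x_E + x_D)) − 18x_E.
∂π/∂x_E = 180 − 2x_E − x_D = 0, so x_E = 90 − 0.5x_D.
The reaction-function slope is −0.5, so a 6-unit rise in x_D moves x_E by −0.5 × 6 = −3. E's best response falls — the actions are strategic substitutes.

-3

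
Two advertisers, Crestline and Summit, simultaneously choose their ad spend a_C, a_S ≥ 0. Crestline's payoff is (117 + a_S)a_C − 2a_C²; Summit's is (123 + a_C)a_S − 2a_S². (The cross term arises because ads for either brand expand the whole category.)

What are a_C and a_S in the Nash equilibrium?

39.4, 40.6

Expanding Crestline's payoff: 117a_C + a_Sa_C − 2a_C².
∂π/∂a_C = 117 + a_S − 4a_C = 0, so a_C = 29.25 + 0.25a_S.
Likewise for Summit: a_S = 30.75 + 0.25a_C.
Solving the two reaction functions simultaneously: (1 − (0.25)(0.25))a_C = 29.25 + 0.25·30.75, so 0.9375a_C = 36.9375 and a_C = 39.4.
Then a_S = 30.75 + 0.25·39.4 = 40.6.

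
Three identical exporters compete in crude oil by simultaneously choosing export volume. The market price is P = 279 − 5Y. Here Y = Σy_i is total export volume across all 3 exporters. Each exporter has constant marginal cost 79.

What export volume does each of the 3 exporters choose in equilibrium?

10

A representative exporter's profit is π_i = y_i(279 − 5Y) − 79y_i, with Y = y_i + Σ_{j≠i} y_j.
First-order condition: 200 − 10y_i − 5Σ_{j≠i} y_j = 0.
Imposing symmetry (y_j = y for all j) turns Σ_{j≠i} y_j into 2y, so 200 = 20y and y = 10.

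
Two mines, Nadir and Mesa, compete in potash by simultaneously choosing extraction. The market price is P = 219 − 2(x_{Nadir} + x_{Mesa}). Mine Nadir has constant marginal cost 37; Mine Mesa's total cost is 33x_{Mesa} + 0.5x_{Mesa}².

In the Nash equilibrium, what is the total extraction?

Mine Nadir's profit: π = x_{Nadir}(219 − 2(x_{Nadir} + x_{Mesa})) − 37x_{Nadir}.
∂π/∂x_{Nadir} = 182 − 4x_{Nadir} − 2x_{Mesa} = 0, so x_{Nadir} = 45.5 − 0.5x_{Mesa}.
For Mesa: ∂π/∂x_{Mesa} = 186 − 5x_{Mesa} − 2x_{Nadir} = 0 ⇒ x_{Mesa} = 37.2 − 0.4x_{Nadir}.
Plugging x_{Mesa} into Nadir's best response: x_{Nadir} = 45.5 − 0.5(37.2 − 0.4x_{Nadir}) ⇒ 0.8x_{Nadir} = 26.9, so x_{Nadir} = 33.625.
Then x_{Mesa} = 37.2 − 0.4·33.625 = 23.75.
Total extraction: 33.625 + 23.75 = 57.375.

57.375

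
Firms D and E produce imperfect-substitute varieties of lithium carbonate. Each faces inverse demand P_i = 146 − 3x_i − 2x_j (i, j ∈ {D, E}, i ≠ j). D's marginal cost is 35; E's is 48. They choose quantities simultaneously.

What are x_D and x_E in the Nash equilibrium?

Firm D's profit: π = x_D(146 − 3x_D − 2x_E) − 35x_D.
∂π/∂x_D = 111 − 6x_D − 2x_E = 0 ⇒ x_D = 18.5 − (1/3)x_E.
Similarly x_E = 49/3 − (1/3)x_D.
Substituting the second reaction function into the first: x_D = 18.5 − (1/3)(49/3 − (1/3)x_D), which gives (8/9)x_D = 235/18 ⇒ x_D = 14.6875.
Then x_E = 49/3 − (1/3)·14.6875 = 11.4375.

14.6875, 11.4375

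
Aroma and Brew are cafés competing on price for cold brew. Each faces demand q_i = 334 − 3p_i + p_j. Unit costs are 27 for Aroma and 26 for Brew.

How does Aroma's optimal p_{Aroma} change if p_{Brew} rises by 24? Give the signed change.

Aroma's profit: π = (p_{Aroma} − 27)(334 − 3p_{Aroma} + p_{Brew}).
∂π/∂p_{Aroma} = 415 − 6p_{Aroma} + p_{Brew} = 0 ⇒ p_{Aroma} = 415/6 + (1/6)p_{Brew}.
The reaction-function slope is 1/6, so a 24-unit rise in p_{Brew} moves p_{Aroma} by 1/6 × 24 = 4. Aroma's best response rises — the actions are strategic complements.

4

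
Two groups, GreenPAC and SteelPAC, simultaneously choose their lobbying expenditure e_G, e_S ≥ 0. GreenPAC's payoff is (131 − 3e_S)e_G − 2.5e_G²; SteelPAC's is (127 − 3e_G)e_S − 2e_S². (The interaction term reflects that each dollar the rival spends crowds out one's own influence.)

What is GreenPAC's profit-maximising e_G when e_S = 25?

Expanding GreenPAC's payoff: 131e_G − 3e_Se_G − 2.5e_G².
∂π/∂e_G = 131 − 3e_S − 5e_G = 0, so e_G = 26.2 − 0.6e_S.
At e_S = 25: e_G = 26.2 − 0.6·25 = 11.2.

11.2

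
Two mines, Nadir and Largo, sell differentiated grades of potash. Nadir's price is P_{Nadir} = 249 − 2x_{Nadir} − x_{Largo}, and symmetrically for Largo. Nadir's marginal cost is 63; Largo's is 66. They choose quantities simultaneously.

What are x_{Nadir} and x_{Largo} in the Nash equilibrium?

Mine Nadir's profit: π = x_{Nadir}(249 − 2x_{Nadir} − x_{Largo}) − 63x_{Nadir}.
∂π/∂x_{Nadir} = 186 − 4x_{Nadir} − x_{Largo} = 0 ⇒ x_{Nadir} = 46.5 − 0.25x_{Largo}.
Similarly x_{Largo} = 45.75 − 0.25x_{Nadir}.
Plugging x_{Largo} into Nadir's best response: x_{Nadir} = 46.5 − 0.25(45.75 − 0.25x_{Nadir}) ⇒ 0.9375x_{Nadir} = 35.0625, so x_{Nadir} = 37.4.
Then x_{Largo} = 45.75 − 0.25·37.4 = 36.4.

37.4, 36.4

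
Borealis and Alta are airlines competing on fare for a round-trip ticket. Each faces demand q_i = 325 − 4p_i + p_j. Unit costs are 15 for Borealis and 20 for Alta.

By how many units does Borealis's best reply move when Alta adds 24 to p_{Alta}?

Borealis's profit: π = (p_{Borealis} − 15)(325 − 4p_{Borealis} + p_{Alta}).
∂π/∂p_{Borealis} = 385 − 8p_{Borealis} + p_{Alta} = 0 ⇒ p_{Borealis} = 48.125 + 0.125p_{Alta}.
The reaction-function slope is 0.125, so a 24-unit rise in p_{Alta} moves p_{Borealis} by 0.125 × 24 = 3. Borealis's best response rises — the actions are strategic complements.

3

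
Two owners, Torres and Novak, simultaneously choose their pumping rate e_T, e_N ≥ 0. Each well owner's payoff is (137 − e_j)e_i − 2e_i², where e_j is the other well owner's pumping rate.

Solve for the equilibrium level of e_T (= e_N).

Torres's payoff is (137 − e_N)e_T − 2e_T².
∂π/∂e_T = 137 − e_N − 4e_T = 0, so e_T = 34.25 − 0.25e_N.
By symmetry e_N = e_T; substituting into the reaction function, 1.25e_T = 34.25 and e_T = 27.4.

27.4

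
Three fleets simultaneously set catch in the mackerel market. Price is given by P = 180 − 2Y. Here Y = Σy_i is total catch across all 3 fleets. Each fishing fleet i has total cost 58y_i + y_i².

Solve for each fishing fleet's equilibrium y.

A representative fishing fleet's profit is π_i = y_i(180 − 2Y) − 58y_i − y_i², with Y = y_i + Σ_{j≠i} y_j.
First-order condition: 122 − 6y_i − 2Σ_{j≠i} y_j = 0.
With identical fishing fleets, set every y_j = y: then 122 − 6y − 4y = 0, i.e. y = 122/10 = 12.2.

12.2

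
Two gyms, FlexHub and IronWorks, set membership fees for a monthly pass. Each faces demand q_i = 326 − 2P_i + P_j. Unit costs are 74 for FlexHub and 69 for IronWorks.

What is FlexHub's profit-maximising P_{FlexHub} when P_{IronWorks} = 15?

122.25

FlexHub's profit: π = (P_{FlexHub} − 74)(326 − 2P_{FlexHub} + P_{IronWorks}).
∂π/∂P_{FlexHub} = 474 − 4P_{FlexHub} + P_{IronWorks} = 0 ⇒ P_{FlexHub} = 118.5 + 0.25P_{IronWorks}.
At P_{IronWorks} = 15: P_{FlexHub} = 118.5 + 0.25·15 = 122.25.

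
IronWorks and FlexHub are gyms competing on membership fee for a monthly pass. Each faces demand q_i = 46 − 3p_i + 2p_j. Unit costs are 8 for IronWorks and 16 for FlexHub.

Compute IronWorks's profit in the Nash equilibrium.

IronWorks's profit: π = (p_{IronWorks} − 8)(46 − 3p_{IronWorks} + 2p_{FlexHub}).
∂π/∂p_{IronWorks} = 70 − 6p_{IronWorks} + 2p_{FlexHub} = 0 ⇒ p_{IronWorks} = 35/3 + (1/3)p_{FlexHub}.
Similarly p_{FlexHub} = 47/3 + (1/3)p_{IronWorks}.
Solving the two reaction functions simultaneously: (1 − (1/3)(1/3))p_{IronWorks} = 35/3 + (1/3)·(47/3), so (8/9)p_{IronWorks} = 152/9 and p_{IronWorks} = 19.
Then p_{FlexHub} = 47/3 + (1/3)·19 = 22.
q_{IronWorks} = 46 − 3·19 + 2·22 = 33.
Profit = (19 − 8)·33 = 363.

363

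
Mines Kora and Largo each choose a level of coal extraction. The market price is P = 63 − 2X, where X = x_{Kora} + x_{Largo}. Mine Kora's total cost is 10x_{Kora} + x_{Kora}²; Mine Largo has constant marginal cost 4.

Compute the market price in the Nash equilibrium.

Mine Kora's profit: π = x_{Kora}(63 − 2(x_{Kora} + x_{Largo})) − 10x_{Kora} − x_{Kora}².
∂π/∂x_{Kora} = 53 − 6x_{Kora} − 2x_{Largo} = 0, so x_{Kora} = 53/6 − (1/3)x_{Largo}.
For Largo: ∂π/∂x_{Largo} = 59 − 4x_{Largo} − 2x_{Kora} = 0 ⇒ x_{Largo} = 14.75 − 0.5x_{Kora}.
Plugging x_{Largo} into Kora's best response: x_{Kora} = 53/6 − (1/3)(14.75 − 0.5x_{Kora}) ⇒ (5/6)x_{Kora} = 47/12, so x_{Kora} = 4.7.
Then x_{Largo} = 14.75 − 0.5·4.7 = 12.4.
Equilibrium price: P = 63 − 2·17.1 = 28.8.

28.8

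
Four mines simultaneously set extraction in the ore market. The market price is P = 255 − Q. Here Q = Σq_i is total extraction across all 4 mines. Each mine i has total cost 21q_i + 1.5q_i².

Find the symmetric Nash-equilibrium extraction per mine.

29.25

A representative mine's profit is π_i = q_i(255 − Q) − 21q_i − 1.5q_i², with Q = q_i + Σ_{j≠i} q_j.
First-order condition: 234 − 5q_i − Σ_{j≠i} q_j = 0.
Imposing symmetry (q_j = q for all j) turns Σ_{j≠i} q_j into 3q, so 234 = 8q and q = 29.25.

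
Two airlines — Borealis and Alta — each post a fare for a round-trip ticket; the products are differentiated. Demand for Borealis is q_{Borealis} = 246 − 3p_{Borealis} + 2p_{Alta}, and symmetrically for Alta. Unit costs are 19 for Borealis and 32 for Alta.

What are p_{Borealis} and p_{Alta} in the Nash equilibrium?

78.1875, 83.0625

Borealis's profit: π = (p_{Borealis} − 19)(246 − 3p_{Borealis} + 2p_{Alta}).
∂π/∂p_{Borealis} = 303 − 6p_{Borealis} + 2p_{Alta} = 0 ⇒ p_{Borealis} = 50.5 + (1/3)p_{Alta}.
Similarly p_{Alta} = 57 + (1/3)p_{Borealis}.
Substituting the second reaction function into the first: p_{Borealis} = 50.5 + (1/3)(57 + (1/3)p_{Borealis}), which gives (8/9)p_{Borealis} = 69.5 ⇒ p_{Borealis} = 78.1875.
Then p_{Alta} = 57 + (1/3)·78.1875 = 83.0625.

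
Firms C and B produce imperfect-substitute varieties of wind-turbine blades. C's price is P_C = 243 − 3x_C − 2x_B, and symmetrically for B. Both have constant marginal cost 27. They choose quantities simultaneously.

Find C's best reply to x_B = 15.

Firm C's profit: π = x_C(243 − 3x_C − 2x_B) − 27x_C.
∂π/∂x_C = 216 − 6x_C − 2x_B = 0 ⇒ x_C = 36 − (1/3)x_B.
At x_B = 15: x_C = 36 − (1/3)·15 = 31.

31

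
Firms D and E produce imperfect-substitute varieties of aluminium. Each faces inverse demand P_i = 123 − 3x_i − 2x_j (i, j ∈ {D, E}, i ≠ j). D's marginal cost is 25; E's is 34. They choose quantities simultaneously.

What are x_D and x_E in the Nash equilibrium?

12.8125, 10.5625

Firm D's profit: π = x_D(123 − 3x_D − 2x_E) − 25x_D.
∂π/∂x_D = 98 − 6x_D − 2x_E = 0 ⇒ x_D = 49/3 − (1/3)x_E.
Similarly x_E = 89/6 − (1/3)x_D.
Solving the two reaction functions simultaneously: (1 − (−1/3)(−1/3))x_D = 49/3 − (1/3)·(89/6), so (8/9)x_D = 205/18 and x_D = 12.8125.
Then x_E = 89/6 − (1/3)·12.8125 = 10.5625.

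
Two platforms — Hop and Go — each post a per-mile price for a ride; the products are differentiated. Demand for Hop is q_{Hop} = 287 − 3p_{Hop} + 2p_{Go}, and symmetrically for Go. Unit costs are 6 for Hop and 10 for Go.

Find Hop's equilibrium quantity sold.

Hop's profit: π = (p_{Hop} − 6)(287 − 3p_{Hop} + 2p_{Go}).
∂π/∂p_{Hop} = 305 − 6p_{Hop} + 2p_{Go} = 0 ⇒ p_{Hop} = 305/6 + (1/3)p_{Go}.
Similarly p_{Go} = 317/6 + (1/3)p_{Hop}.
Substituting the second reaction function into the first: p_{Hop} = 305/6 + (1/3)(317/6 + (1/3)p_{Hop}), which gives (8/9)p_{Hop} = 616/9 ⇒ p_{Hop} = 77.
Then p_{Go} = 317/6 + (1/3)·77 = 78.5.
q_{Hop} = 287 − 3·77 + 2·78.5 = 213.

213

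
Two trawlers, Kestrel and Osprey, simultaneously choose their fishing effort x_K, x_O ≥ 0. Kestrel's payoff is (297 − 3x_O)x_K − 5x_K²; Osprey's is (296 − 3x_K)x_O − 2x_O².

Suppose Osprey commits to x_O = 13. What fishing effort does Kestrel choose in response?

25.8

Expanding Kestrel's payoff: 297x_K − 3x_Ox_K − 5x_K².
∂π/∂x_K = 297 − 3x_O − 10x_K = 0, so x_K = 29.7 − 0.3x_O.
At x_O = 13: x_K = 29.7 − 0.3·13 = 25.8.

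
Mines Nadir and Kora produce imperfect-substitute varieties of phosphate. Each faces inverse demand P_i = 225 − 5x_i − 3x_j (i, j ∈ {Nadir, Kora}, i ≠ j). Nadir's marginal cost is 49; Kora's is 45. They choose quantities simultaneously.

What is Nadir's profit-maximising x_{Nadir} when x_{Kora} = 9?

14.9

Mine Nadir's profit: π = x_{Nadir}(225 − 5x_{Nadir} − 3x_{Kora}) − 49x_{Nadir}.
∂π/∂x_{Nadir} = 176 − 10x_{Nadir} − 3x_{Kora} = 0 ⇒ x_{Nadir} = 17.6 − 0.3x_{Kora}.
At x_{Kora} = 9: x_{Nadir} = 17.6 − 0.3·9 = 14.9.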